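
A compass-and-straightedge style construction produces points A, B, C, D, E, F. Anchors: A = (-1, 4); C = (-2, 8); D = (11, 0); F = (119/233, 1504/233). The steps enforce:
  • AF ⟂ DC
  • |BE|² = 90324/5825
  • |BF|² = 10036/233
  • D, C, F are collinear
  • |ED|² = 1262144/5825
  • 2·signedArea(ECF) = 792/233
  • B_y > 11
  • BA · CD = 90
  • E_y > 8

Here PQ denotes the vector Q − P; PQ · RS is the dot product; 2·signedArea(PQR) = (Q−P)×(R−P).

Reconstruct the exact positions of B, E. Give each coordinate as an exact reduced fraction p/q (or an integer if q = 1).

B = (-3, 12)
E = (-1041/1165, 10104/1165)

1. B_x = -3  [line -13·x + 8·y + -135 = 0 ∩ |BF|² = 10036/233]
2. B_y = 12  [line -13·x + 8·y + -135 = 0 ∩ |BF|² = 10036/233]
   → B = (-3, 12)
3. E_x = -1041/1165  [line 360/233·x + 585/233·y + -4752/233 = 0 ∩ |ED|² = 1262144/5825]
4. E_y = 10104/1165  [line 360/233·x + 585/233·y + -4752/233 = 0 ∩ |ED|² = 1262144/5825]
   → E = (-1041/1165, 10104/1165)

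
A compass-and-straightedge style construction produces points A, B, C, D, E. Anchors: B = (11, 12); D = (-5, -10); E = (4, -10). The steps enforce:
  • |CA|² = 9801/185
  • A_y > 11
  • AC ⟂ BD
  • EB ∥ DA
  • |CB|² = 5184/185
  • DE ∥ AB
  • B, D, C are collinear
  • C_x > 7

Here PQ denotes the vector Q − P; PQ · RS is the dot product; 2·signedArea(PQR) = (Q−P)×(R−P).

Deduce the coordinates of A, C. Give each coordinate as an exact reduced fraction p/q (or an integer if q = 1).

1. A_x = 2  [DE ∥ AB ∩ EB ∥ DA]
2. A_y = 12  [DE ∥ AB ∩ EB ∥ DA]
   → A = (2, 12)
3. C_x = 1459/185  [B, D, C are collinear ∩ AC ⟂ BD]
4. C_y = 1428/185  [B, D, C are collinear ∩ AC ⟂ BD]
   → C = (1459/185, 1428/185)

A = (2, 12)
C = (1459/185, 1428/185)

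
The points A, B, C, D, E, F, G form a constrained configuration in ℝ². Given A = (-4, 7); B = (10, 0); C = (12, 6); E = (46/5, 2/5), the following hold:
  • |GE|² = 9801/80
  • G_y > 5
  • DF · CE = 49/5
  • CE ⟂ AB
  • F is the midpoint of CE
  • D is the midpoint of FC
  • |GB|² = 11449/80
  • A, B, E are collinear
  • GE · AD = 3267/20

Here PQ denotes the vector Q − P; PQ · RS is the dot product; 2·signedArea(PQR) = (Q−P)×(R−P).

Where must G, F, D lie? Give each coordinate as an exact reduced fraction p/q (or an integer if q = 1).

D = (113/10, 23/5)
F = (53/5, 16/5)
G = (-7/10, 107/20)

1. F_x = 53/5  [F is the midpoint of CE]
2. F_y = 16/5  [F is the midpoint of CE]
   → F = (53/5, 16/5)
3. D_x = 113/10  [D is the midpoint of FC]
4. D_y = 23/5  [D is the midpoint of FC]
   → D = (113/10, 23/5)
5. G_x = -7/10  [line -153/10·x + 12/5·y + -471/20 = 0 ∩ |GE|² = 9801/80]
6. G_y = 107/20  [line -153/10·x + 12/5·y + -471/20 = 0 ∩ |GE|² = 9801/80]
   → G = (-7/10, 107/20)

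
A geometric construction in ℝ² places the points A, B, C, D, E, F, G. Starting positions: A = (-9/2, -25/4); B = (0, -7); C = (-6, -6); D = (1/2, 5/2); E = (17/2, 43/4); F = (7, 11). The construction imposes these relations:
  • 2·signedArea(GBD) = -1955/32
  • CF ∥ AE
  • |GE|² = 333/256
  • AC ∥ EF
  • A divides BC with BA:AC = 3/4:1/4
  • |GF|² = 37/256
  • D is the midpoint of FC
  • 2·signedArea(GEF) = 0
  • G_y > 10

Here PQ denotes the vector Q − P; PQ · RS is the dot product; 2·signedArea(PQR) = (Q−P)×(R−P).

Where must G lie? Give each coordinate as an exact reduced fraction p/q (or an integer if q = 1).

1. G_x = 59/8  [2·signedArea(GEF) = 0 ∩ 2·signedArea(GBD) = -1955/32]
2. G_y = 175/16  [2·signedArea(GEF) = 0 ∩ 2·signedArea(GBD) = -1955/32]
   → G = (59/8, 175/16)

G = (59/8, 175/16)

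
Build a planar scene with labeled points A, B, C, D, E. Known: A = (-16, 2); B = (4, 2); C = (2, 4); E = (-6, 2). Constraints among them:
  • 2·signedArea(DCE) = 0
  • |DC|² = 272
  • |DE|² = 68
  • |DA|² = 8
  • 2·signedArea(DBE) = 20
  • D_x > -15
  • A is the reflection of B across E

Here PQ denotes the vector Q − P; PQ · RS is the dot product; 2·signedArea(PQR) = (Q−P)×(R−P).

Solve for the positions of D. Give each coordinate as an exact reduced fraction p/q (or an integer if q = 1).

1. D_x = -14  [2·signedArea(DCE) = 0 ∩ 2·signedArea(DBE) = 20]
2. D_y = 0  [2·signedArea(DCE) = 0 ∩ 2·signedArea(DBE) = 20]
   → D = (-14, 0)

D = (-14, 0)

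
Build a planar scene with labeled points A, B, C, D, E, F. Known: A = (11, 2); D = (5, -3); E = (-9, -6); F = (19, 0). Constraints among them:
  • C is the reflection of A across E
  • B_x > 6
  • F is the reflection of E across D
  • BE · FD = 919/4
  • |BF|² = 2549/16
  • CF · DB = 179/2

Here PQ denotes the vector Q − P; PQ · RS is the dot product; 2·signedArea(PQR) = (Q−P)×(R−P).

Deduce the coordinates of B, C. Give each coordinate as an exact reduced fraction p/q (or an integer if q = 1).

1. C_x = -29  [C is the reflection of A across E]
2. C_y = -14  [C is the reflection of A across E]
   → C = (-29, -14)
3. B_x = 13/2  [BE · FD = 919/4 ∩ CF · DB = 179/2]
4. B_y = -7/4  [BE · FD = 919/4 ∩ CF · DB = 179/2]
   → B = (13/2, -7/4)

B = (13/2, -7/4)
C = (-29, -14)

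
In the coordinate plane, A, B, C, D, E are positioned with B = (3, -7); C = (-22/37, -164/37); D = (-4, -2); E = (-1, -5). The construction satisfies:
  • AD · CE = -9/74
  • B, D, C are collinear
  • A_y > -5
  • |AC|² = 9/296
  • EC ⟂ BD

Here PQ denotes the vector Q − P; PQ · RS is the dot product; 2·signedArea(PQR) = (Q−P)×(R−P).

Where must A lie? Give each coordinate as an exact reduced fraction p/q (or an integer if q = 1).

1. A_x = -103/148  [line 15/37·x + 21/37·y + 213/74 = 0 ∩ |AC|² = 9/296]
2. A_y = -677/148  [line 15/37·x + 21/37·y + 213/74 = 0 ∩ |AC|² = 9/296]
   → A = (-103/148, -677/148)

A = (-103/148, -677/148)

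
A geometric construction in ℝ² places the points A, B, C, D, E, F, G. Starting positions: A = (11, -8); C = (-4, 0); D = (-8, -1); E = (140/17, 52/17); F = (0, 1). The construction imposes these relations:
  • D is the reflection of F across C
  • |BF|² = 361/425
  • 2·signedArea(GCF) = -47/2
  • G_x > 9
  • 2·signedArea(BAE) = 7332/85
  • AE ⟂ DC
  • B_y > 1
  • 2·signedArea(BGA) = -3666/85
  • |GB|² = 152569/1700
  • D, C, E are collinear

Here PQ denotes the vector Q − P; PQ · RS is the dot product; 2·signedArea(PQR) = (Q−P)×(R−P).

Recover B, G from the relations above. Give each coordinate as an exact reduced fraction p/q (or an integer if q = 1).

B = (76/85, 104/85)
G = (327/34, -42/17)

1. B_x = 76/85  [line -188/17·x + -47/17·y + 1128/85 = 0 ∩ |BF|² = 361/425]
2. B_y = 104/85  [line -188/17·x + -47/17·y + 1128/85 = 0 ∩ |BF|² = 361/425]
   → B = (76/85, 104/85)
3. G_x = 327/34  [2·signedArea(BGA) = -3666/85 ∩ 2·signedArea(GCF) = -47/2]
4. G_y = -42/17  [2·signedArea(BGA) = -3666/85 ∩ 2·signedArea(GCF) = -47/2]
   → G = (327/34, -42/17)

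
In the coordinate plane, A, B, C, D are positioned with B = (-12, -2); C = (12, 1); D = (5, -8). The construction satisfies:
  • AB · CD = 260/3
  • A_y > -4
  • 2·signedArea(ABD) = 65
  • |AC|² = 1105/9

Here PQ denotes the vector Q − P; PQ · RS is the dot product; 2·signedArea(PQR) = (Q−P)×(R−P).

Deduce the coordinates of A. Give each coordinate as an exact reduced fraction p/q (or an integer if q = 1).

A = (5/3, -3)

1. A_x = 5/3  [AB · CD = 260/3 ∩ 2·signedArea(ABD) = 65]
2. A_y = -3  [AB · CD = 260/3 ∩ 2·signedArea(ABD) = 65]
   → A = (5/3, -3)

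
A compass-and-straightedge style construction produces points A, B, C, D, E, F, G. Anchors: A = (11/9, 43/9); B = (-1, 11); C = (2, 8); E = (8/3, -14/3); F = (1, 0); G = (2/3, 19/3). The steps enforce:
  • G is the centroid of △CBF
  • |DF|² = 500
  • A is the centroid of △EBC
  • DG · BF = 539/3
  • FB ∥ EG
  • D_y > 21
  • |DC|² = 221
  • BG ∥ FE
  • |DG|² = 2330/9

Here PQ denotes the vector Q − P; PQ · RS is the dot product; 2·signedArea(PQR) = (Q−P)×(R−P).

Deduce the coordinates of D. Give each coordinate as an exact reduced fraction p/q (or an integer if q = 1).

D = (-3, 22)

1. D_x = -3  [line -2·x + 11·y + -248 = 0 ∩ |DF|² = 500]
2. D_y = 22  [line -2·x + 11·y + -248 = 0 ∩ |DF|² = 500]
   → D = (-3, 22)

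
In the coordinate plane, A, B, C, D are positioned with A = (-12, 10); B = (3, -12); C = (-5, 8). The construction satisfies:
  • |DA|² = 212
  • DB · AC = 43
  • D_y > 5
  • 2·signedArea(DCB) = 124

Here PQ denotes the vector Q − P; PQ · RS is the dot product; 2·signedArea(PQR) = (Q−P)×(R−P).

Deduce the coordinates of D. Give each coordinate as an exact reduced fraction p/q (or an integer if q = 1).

D = (2, 6)

1. D_x = 2  [2·signedArea(DCB) = 124 ∩ DB · AC = 43]
2. D_y = 6  [2·signedArea(DCB) = 124 ∩ DB · AC = 43]
   → D = (2, 6)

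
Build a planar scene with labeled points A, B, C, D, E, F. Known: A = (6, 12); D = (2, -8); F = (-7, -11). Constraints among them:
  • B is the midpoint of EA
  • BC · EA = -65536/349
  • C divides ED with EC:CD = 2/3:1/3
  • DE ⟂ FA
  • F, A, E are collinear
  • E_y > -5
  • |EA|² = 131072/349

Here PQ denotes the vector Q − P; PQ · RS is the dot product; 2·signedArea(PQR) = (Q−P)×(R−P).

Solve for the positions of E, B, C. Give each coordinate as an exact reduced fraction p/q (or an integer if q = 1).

B = (430/349, 1244/349)
C = (54/349, -2428/349)
E = (-1234/349, -1700/349)

1. E_x = -1234/349  [F, A, E are collinear ∩ DE ⟂ FA]
2. E_y = -1700/349  [F, A, E are collinear ∩ DE ⟂ FA]
   → E = (-1234/349, -1700/349)
3. B_x = 430/349  [B is the midpoint of EA]
4. B_y = 1244/349  [B is the midpoint of EA]
   → B = (430/349, 1244/349)
5. C_x = 54/349  [C divides ED with EC:CD = 2/3:1/3]
6. C_y = -2428/349  [C divides ED with EC:CD = 2/3:1/3]
   → C = (54/349, -2428/349)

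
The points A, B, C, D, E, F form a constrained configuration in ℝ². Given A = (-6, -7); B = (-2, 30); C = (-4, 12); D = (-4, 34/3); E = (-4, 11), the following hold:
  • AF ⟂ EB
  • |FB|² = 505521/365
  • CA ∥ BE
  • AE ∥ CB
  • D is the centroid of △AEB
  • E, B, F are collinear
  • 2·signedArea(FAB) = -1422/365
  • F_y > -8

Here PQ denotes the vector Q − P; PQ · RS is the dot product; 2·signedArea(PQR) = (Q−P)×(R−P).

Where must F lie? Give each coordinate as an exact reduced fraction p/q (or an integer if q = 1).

1. F_x = -2152/365  [E, B, F are collinear ∩ AF ⟂ EB]
2. F_y = -2559/365  [E, B, F are collinear ∩ AF ⟂ EB]
   → F = (-2152/365, -2559/365)

F = (-2152/365, -2559/365)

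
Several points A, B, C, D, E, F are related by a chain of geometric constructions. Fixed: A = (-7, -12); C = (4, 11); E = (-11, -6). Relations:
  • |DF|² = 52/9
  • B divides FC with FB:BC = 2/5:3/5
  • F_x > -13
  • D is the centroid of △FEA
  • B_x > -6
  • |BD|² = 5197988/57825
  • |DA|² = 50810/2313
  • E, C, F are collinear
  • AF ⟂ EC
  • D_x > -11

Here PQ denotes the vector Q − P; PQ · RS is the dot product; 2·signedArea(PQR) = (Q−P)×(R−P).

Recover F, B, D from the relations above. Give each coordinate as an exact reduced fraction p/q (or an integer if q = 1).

1. F_x = -3142/257  [E, C, F are collinear ∩ AF ⟂ EC]
2. F_y = -1899/257  [E, C, F are collinear ∩ AF ⟂ EC]
   → F = (-3142/257, -1899/257)
3. B_x = -1474/257  [B divides FC with FB:BC = 2/5:3/5]
4. B_y = -43/1285  [B divides FC with FB:BC = 2/5:3/5]
   → B = (-1474/257, -43/1285)
5. D_x = -7768/771  [D is the centroid of △FEA]
6. D_y = -2175/257  [D is the centroid of △FEA]
   → D = (-7768/771, -2175/257)

B = (-1474/257, -43/1285)
D = (-7768/771, -2175/257)
F = (-3142/257, -1899/257)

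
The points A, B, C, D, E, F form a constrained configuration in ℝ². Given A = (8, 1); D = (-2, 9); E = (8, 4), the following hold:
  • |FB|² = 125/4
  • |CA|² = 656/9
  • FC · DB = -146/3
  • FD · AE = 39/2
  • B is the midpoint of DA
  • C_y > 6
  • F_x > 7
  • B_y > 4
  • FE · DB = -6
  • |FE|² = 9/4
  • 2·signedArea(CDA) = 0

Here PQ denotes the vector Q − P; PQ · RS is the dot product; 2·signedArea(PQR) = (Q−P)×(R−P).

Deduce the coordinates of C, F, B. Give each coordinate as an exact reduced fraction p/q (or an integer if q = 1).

B = (3, 5)
C = (4/3, 19/3)
F = (8, 5/2)

1. C_x = 4/3  [line 8·x + 10·y + -74 = 0 ∩ |CA|² = 656/9]
2. C_y = 19/3  [line 8·x + 10·y + -74 = 0 ∩ |CA|² = 656/9]
   → C = (4/3, 19/3)
3. F_y = 5/2  [FD · AE = 39/2]
4. F_x = 8  [|FE|² = 9/4]
   → F = (8, 5/2)
5. B_x = 3  [FE · DB = -6 ∩ B is the midpoint of DA]
6. B_y = 5  [FE · DB = -6 ∩ B is the midpoint of DA]
   → B = (3, 5)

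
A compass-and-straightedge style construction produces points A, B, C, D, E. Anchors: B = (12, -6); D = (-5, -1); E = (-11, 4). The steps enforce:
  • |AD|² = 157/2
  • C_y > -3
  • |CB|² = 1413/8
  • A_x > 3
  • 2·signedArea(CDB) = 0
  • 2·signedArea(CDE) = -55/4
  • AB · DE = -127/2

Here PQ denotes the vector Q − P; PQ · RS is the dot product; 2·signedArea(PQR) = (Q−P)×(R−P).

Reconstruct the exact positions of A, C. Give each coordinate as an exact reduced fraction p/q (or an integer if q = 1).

1. A_x = 7/2  [line 6·x + -5·y + -77/2 = 0 ∩ |AD|² = 157/2]
2. A_y = -7/2  [line 6·x + -5·y + -77/2 = 0 ∩ |AD|² = 157/2]
   → A = (7/2, -7/2)
3. C_x = -3/4  [2·signedArea(CDB) = 0 ∩ 2·signedArea(CDE) = -55/4]
4. C_y = -9/4  [2·signedArea(CDB) = 0 ∩ 2·signedArea(CDE) = -55/4]
   → C = (-3/4, -9/4)

A = (7/2, -7/2)
C = (-3/4, -9/4)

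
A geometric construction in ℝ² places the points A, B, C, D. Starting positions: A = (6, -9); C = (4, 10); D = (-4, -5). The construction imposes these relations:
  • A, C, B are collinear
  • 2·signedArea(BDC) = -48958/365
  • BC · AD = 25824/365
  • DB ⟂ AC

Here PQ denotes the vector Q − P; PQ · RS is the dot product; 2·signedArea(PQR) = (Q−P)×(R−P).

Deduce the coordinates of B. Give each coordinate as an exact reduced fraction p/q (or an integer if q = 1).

B = (1998/365, -1461/365)

1. B_x = 1998/365  [A, C, B are collinear ∩ DB ⟂ AC]
2. B_y = -1461/365  [A, C, B are collinear ∩ DB ⟂ AC]
   → B = (1998/365, -1461/365)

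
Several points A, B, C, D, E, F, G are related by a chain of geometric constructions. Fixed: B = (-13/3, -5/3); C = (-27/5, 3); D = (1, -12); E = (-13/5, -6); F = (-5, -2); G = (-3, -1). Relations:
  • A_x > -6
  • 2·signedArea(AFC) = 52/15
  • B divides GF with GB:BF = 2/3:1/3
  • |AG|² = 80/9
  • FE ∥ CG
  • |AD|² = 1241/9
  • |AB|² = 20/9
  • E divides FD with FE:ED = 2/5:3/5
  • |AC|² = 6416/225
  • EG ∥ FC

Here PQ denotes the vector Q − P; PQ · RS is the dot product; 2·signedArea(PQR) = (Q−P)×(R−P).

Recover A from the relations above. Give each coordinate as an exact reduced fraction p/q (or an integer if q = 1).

A = (-17/3, -7/3)

1. A_x = -17/3  [line -5·x + -2/5·y + -439/15 = 0 ∩ |AC|² = 6416/225]
2. A_y = -7/3  [line -5·x + -2/5·y + -439/15 = 0 ∩ |AC|² = 6416/225]
   → A = (-17/3, -7/3)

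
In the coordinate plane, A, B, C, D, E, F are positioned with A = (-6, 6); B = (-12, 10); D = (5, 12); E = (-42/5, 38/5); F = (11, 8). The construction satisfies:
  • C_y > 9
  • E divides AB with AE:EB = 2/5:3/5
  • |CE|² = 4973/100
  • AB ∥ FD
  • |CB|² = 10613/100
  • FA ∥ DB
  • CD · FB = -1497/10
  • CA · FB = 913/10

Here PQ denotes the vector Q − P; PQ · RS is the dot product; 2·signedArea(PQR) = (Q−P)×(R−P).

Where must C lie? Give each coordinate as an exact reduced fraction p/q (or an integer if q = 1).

1. C_x = -17/10  [line 23·x + -2·y + 587/10 = 0 ∩ |CB|² = 10613/100]
2. C_y = 49/5  [line 23·x + -2·y + 587/10 = 0 ∩ |CB|² = 10613/100]
   → C = (-17/10, 49/5)

C = (-17/10, 49/5)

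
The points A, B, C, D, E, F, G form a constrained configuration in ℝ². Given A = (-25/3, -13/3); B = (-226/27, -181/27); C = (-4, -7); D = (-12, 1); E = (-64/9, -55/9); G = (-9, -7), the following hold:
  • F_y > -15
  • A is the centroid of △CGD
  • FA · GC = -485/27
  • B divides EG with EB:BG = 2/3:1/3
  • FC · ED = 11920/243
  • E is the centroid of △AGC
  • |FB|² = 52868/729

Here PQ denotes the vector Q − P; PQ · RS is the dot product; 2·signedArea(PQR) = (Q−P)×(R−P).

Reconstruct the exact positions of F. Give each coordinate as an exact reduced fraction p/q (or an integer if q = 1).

F = (-128/27, -389/27)

1. F_x = -128/27  [FA · GC = -485/27 ∩ FC · ED = 11920/243]
2. F_y = -389/27  [FA · GC = -485/27 ∩ FC · ED = 11920/243]
   → F = (-128/27, -389/27)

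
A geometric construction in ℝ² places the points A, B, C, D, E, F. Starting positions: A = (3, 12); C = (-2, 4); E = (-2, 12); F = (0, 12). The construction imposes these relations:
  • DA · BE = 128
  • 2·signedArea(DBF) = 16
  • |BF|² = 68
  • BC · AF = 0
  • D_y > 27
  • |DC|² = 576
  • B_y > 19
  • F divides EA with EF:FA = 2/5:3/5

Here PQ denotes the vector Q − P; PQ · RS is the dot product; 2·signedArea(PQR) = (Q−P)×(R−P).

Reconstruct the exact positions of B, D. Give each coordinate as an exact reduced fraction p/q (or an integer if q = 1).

B = (-2, 20)
D = (-2, 28)

1. B_x = -2  [BC · AF = 0]
2. B_y = 20  [|BF|² = 68]
   → B = (-2, 20)
3. D_x = -2  [DA · BE = 128 ∩ 2·signedArea(DBF) = 16]
4. D_y = 28  [DA · BE = 128 ∩ 2·signedArea(DBF) = 16]
   → D = (-2, 28)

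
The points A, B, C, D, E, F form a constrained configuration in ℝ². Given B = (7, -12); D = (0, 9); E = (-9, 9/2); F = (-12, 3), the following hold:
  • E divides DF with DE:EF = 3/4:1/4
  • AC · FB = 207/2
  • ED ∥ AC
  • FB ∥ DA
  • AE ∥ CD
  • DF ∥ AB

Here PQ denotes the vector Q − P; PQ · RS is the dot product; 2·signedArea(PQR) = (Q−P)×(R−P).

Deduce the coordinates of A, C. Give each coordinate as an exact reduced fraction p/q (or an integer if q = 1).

1. A_x = 19  [DF ∥ AB ∩ FB ∥ DA]
2. A_y = -6  [DF ∥ AB ∩ FB ∥ DA]
   → A = (19, -6)
3. C_x = 28  [AE ∥ CD ∩ ED ∥ AC]
4. C_y = -3/2  [AE ∥ CD ∩ ED ∥ AC]
   → C = (28, -3/2)

A = (19, -6)
C = (28, -3/2)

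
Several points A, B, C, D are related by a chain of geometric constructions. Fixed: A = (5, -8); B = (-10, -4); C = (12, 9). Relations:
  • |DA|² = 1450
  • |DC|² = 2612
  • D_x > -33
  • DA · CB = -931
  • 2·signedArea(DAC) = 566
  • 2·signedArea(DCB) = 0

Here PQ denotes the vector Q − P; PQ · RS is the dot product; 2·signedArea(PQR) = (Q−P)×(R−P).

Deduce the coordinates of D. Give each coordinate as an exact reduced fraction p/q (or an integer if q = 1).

D = (-32, -17)

1. D_x = -32  [2·signedArea(DCB) = 0 ∩ 2·signedArea(DAC) = 566]
2. D_y = -17  [2·signedArea(DCB) = 0 ∩ 2·signedArea(DAC) = 566]
   → D = (-32, -17)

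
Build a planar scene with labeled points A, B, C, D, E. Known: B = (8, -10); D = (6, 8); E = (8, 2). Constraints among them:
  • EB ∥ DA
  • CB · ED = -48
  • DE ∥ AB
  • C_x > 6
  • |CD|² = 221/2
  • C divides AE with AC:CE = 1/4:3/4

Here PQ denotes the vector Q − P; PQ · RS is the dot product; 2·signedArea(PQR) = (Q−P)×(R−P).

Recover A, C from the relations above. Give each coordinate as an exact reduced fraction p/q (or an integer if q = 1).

1. A_x = 6  [DE ∥ AB ∩ EB ∥ DA]
2. A_y = -4  [DE ∥ AB ∩ EB ∥ DA]
   → A = (6, -4)
3. C_x = 13/2  [C divides AE with AC:CE = 1/4:3/4]
4. C_y = -5/2  [C divides AE with AC:CE = 1/4:3/4]
   → C = (13/2, -5/2)

A = (6, -4)
C = (13/2, -5/2)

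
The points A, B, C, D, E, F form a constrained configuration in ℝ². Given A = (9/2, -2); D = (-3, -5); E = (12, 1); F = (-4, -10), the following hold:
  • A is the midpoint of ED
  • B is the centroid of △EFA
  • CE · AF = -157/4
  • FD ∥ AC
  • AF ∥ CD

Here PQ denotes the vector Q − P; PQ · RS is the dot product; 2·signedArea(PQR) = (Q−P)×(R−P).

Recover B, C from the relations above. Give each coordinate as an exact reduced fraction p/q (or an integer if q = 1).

B = (25/6, -11/3)
C = (11/2, 3)

1. B_x = 25/6  [B is the centroid of △EFA]
2. B_y = -11/3  [B is the centroid of △EFA]
   → B = (25/6, -11/3)
3. C_x = 11/2  [AF ∥ CD ∩ FD ∥ AC]
4. C_y = 3  [AF ∥ CD ∩ FD ∥ AC]
   → C = (11/2, 3)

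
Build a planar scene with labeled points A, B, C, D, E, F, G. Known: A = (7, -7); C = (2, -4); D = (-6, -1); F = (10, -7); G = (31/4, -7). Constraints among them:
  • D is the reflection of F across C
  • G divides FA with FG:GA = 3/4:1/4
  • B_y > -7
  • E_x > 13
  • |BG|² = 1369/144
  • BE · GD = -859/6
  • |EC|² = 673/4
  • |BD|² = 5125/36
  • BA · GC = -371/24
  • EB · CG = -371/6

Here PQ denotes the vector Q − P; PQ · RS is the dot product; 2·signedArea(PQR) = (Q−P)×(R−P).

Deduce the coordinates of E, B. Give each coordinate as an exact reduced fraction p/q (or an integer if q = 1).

1. B_x = 29/6  [line 23/4·x + -3·y + -1099/24 = 0 ∩ |BD|² = 5125/36]
2. B_y = -6  [line 23/4·x + -3·y + -1099/24 = 0 ∩ |BD|² = 5125/36]
   → B = (29/6, -6)
3. E_x = 27/2  [EB · CG = -371/6 ∩ BE · GD = -859/6]
4. E_y = -10  [EB · CG = -371/6 ∩ BE · GD = -859/6]
   → E = (27/2, -10)

B = (29/6, -6)
E = (27/2, -10)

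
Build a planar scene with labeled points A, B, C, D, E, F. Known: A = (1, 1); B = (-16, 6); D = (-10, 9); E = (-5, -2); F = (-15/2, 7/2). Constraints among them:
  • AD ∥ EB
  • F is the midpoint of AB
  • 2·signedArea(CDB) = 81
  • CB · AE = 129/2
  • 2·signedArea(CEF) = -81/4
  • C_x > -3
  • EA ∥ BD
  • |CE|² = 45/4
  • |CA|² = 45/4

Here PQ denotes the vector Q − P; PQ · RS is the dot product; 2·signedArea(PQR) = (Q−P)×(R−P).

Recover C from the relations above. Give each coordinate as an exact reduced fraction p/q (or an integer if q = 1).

C = (-2, -1/2)

1. C_x = -2  [2·signedArea(CEF) = -81/4 ∩ CB · AE = 129/2]
2. C_y = -1/2  [2·signedArea(CEF) = -81/4 ∩ CB · AE = 129/2]
   → C = (-2, -1/2)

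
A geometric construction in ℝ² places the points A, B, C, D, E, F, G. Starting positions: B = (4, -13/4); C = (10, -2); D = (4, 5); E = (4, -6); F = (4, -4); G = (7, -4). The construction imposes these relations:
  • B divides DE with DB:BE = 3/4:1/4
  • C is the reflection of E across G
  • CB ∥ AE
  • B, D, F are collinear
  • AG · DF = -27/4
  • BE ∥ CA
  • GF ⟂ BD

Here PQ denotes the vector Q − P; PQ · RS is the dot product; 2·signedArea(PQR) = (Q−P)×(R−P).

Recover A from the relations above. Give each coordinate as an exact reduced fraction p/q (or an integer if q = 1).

1. A_x = 10  [CB ∥ AE ∩ BE ∥ CA]
2. A_y = -19/4  [CB ∥ AE ∩ BE ∥ CA]
   → A = (10, -19/4)

A = (10, -19/4)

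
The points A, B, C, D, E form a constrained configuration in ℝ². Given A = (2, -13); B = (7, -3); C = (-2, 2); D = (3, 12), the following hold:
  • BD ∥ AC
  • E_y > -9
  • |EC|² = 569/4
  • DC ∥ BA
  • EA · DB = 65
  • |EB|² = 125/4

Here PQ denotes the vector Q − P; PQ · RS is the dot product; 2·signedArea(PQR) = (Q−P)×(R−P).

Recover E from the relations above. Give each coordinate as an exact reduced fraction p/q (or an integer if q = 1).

E = (9/2, -8)

1. E_x = 9/2  [line -4·x + 15·y + 138 = 0 ∩ |EC|² = 569/4]
2. E_y = -8  [line -4·x + 15·y + 138 = 0 ∩ |EC|² = 569/4]
   → E = (9/2, -8)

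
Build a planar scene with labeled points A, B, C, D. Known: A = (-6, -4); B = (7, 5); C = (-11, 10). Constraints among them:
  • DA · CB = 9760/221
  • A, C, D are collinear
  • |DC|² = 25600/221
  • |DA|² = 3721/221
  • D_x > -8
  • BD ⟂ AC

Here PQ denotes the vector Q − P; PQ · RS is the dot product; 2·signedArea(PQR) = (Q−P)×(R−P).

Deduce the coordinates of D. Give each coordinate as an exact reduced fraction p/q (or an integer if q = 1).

1. D_x = -1631/221  [A, C, D are collinear ∩ BD ⟂ AC]
2. D_y = -30/221  [A, C, D are collinear ∩ BD ⟂ AC]
   → D = (-1631/221, -30/221)

D = (-1631/221, -30/221)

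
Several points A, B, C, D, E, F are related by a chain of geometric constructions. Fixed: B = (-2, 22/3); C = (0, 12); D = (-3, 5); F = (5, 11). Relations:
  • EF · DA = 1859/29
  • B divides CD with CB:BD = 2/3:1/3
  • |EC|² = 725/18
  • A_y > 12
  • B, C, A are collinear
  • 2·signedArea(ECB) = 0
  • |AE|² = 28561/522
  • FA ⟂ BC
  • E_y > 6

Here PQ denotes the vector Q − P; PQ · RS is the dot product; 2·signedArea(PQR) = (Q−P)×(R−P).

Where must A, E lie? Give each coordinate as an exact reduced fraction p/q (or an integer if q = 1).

1. A_x = 12/29  [B, C, A are collinear ∩ FA ⟂ BC]
2. A_y = 376/29  [B, C, A are collinear ∩ FA ⟂ BC]
   → A = (12/29, 376/29)
3. E_x = -5/2  [2·signedArea(ECB) = 0 ∩ EF · DA = 1859/29]
4. E_y = 37/6  [2·signedArea(ECB) = 0 ∩ EF · DA = 1859/29]
   → E = (-5/2, 37/6)

A = (12/29, 376/29)
E = (-5/2, 37/6)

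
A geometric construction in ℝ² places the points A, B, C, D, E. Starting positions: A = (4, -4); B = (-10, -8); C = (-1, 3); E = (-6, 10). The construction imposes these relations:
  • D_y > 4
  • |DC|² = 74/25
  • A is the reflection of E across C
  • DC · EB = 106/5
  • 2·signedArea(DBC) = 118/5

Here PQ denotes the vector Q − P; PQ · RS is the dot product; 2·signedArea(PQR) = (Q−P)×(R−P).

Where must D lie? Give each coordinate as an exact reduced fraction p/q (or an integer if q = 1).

D = (-2, 22/5)

1. D_x = -2  [DC · EB = 106/5 ∩ 2·signedArea(DBC) = 118/5]
2. D_y = 22/5  [DC · EB = 106/5 ∩ 2·signedArea(DBC) = 118/5]
   → D = (-2, 22/5)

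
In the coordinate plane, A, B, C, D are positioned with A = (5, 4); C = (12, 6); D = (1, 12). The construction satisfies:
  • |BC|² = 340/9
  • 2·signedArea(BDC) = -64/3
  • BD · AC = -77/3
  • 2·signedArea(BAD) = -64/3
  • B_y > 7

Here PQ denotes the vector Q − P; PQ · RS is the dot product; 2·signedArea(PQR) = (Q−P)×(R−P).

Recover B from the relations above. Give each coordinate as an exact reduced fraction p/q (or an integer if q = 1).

B = (6, 22/3)

1. B_x = 6  [BD · AC = -77/3 ∩ 2·signedArea(BDC) = -64/3]
2. B_y = 22/3  [BD · AC = -77/3 ∩ 2·signedArea(BDC) = -64/3]
   → B = (6, 22/3)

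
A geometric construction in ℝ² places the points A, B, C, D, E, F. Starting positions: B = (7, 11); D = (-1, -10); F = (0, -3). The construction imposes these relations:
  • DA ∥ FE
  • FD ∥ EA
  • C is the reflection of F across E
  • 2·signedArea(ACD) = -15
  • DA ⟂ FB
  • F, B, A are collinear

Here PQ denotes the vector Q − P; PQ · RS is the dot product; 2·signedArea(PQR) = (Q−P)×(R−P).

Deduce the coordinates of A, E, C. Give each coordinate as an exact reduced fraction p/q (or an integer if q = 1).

1. A_x = -3  [F, B, A are collinear ∩ DA ⟂ FB]
2. A_y = -9  [F, B, A are collinear ∩ DA ⟂ FB]
   → A = (-3, -9)
3. E_x = -2  [FD ∥ EA ∩ DA ∥ FE]
4. E_y = -2  [FD ∥ EA ∩ DA ∥ FE]
   → E = (-2, -2)
5. C_x = -4  [C is the reflection of F across E]
6. C_y = -1  [C is the reflection of F across E]
   → C = (-4, -1)

A = (-3, -9)
C = (-4, -1)
E = (-2, -2)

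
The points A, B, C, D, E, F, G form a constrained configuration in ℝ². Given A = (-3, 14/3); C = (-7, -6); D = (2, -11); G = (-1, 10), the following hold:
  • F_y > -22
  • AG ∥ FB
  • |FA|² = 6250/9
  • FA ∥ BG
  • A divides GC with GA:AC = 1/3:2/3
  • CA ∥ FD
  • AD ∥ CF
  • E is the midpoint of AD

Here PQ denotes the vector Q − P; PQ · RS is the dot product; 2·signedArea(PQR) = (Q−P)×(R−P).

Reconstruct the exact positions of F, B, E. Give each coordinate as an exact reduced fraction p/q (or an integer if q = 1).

1. F_x = -2  [CA ∥ FD ∩ AD ∥ CF]
2. F_y = -65/3  [CA ∥ FD ∩ AD ∥ CF]
   → F = (-2, -65/3)
3. B_x = 0  [FA ∥ BG ∩ AG ∥ FB]
4. B_y = -49/3  [FA ∥ BG ∩ AG ∥ FB]
   → B = (0, -49/3)
5. E_x = -1/2  [E is the midpoint of AD]
6. E_y = -19/6  [E is the midpoint of AD]
   → E = (-1/2, -19/6)

B = (0, -49/3)
E = (-1/2, -19/6)
F = (-2, -65/3)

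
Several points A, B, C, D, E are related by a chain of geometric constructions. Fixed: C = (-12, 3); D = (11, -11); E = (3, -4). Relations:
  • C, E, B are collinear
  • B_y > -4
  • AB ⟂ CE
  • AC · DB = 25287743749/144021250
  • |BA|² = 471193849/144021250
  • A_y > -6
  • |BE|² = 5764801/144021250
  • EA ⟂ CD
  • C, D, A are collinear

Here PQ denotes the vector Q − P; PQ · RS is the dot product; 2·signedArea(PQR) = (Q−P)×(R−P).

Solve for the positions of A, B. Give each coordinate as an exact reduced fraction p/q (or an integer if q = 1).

A = (1489/725, -4027/725)
B = (111987/39730, -777793/198650)

1. A_x = 1489/725  [C, D, A are collinear ∩ EA ⟂ CD]
2. A_y = -4027/725  [C, D, A are collinear ∩ EA ⟂ CD]
   → A = (1489/725, -4027/725)
3. B_x = 111987/39730  [C, E, B are collinear ∩ AB ⟂ CE]
4. B_y = -777793/198650  [C, E, B are collinear ∩ AB ⟂ CE]
   → B = (111987/39730, -777793/198650)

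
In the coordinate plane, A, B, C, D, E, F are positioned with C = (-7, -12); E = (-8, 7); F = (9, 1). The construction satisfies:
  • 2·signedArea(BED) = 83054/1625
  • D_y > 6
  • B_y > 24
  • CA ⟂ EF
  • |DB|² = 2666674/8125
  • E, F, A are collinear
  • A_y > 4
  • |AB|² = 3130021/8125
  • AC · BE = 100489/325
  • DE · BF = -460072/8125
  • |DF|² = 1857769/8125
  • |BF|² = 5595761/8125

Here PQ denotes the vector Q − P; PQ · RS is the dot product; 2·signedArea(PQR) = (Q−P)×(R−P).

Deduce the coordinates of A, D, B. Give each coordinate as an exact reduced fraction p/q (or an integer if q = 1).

A = (-373/325, 1489/325)
B = (-5717/1625, 39106/1625)
D = (-8546/1625, 9803/1625)

1. A_x = -373/325  [E, F, A are collinear ∩ CA ⟂ EF]
2. A_y = 1489/325  [E, F, A are collinear ∩ CA ⟂ EF]
   → A = (-373/325, 1489/325)
3. B_x = -5717/1625  [line 1902/325·x + 5389/325·y + -122996/325 = 0 ∩ |BF|² = 5595761/8125]
4. B_y = 39106/1625  [line 1902/325·x + 5389/325·y + -122996/325 = 0 ∩ |BF|² = 5595761/8125]
   → B = (-5717/1625, 39106/1625)
5. D_x = -8546/1625  [DE · BF = -460072/8125 ∩ 2·signedArea(BED) = 83054/1625]
6. D_y = 9803/1625  [DE · BF = -460072/8125 ∩ 2·signedArea(BED) = 83054/1625]
   → D = (-8546/1625, 9803/1625)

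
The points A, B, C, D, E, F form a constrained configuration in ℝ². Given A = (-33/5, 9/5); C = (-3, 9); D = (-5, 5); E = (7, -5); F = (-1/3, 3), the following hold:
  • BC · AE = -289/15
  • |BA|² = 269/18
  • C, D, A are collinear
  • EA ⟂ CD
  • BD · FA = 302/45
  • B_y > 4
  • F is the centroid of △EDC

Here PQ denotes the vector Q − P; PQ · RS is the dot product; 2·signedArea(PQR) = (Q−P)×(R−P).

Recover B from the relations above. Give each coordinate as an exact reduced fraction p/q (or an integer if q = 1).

B = (-23/6, 9/2)

1. B_x = -23/6  [BD · FA = 302/45 ∩ BC · AE = -289/15]
2. B_y = 9/2  [BD · FA = 302/45 ∩ BC · AE = -289/15]
   → B = (-23/6, 9/2)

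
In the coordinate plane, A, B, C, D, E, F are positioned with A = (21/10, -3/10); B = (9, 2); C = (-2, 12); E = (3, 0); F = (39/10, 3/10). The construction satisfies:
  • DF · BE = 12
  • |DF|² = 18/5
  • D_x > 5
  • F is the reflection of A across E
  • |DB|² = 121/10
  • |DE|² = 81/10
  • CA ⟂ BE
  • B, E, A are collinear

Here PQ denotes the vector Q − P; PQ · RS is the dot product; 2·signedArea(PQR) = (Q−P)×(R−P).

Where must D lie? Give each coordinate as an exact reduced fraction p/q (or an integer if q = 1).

D = (57/10, 9/10)

1. D_x = 57/10  [line 6·x + 2·y + -36 = 0 ∩ |DE|² = 81/10]
2. D_y = 9/10  [line 6·x + 2·y + -36 = 0 ∩ |DE|² = 81/10]
   → D = (57/10, 9/10)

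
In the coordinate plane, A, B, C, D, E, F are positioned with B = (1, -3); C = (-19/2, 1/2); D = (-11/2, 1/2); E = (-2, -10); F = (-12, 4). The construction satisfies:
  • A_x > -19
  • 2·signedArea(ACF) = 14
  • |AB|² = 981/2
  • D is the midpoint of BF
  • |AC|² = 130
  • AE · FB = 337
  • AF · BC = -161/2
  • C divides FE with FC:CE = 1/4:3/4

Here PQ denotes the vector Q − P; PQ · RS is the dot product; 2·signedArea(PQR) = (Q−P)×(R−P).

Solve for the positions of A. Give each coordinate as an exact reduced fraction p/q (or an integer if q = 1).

1. A_x = -37/2  [AE · FB = 337 ∩ AF · BC = -161/2]
2. A_y = 15/2  [AE · FB = 337 ∩ AF · BC = -161/2]
   → A = (-37/2, 15/2)

A = (-37/2, 15/2)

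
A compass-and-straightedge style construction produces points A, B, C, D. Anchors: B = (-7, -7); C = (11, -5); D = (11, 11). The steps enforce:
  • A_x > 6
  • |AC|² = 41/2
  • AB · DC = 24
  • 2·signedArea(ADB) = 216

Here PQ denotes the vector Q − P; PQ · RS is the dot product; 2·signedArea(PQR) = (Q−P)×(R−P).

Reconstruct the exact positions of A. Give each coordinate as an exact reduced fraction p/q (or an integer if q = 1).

1. A_x = 13/2  [2·signedArea(ADB) = 216 ∩ AB · DC = 24]
2. A_y = -11/2  [2·signedArea(ADB) = 216 ∩ AB · DC = 24]
   → A = (13/2, -11/2)

A = (13/2, -11/2)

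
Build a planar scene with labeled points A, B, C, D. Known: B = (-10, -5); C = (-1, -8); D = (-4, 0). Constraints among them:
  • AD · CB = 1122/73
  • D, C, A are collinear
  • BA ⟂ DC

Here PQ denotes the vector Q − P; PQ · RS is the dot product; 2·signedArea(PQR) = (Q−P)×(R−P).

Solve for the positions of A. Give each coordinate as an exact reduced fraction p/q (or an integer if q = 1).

A = (-226/73, -176/73)

1. A_x = -226/73  [D, C, A are collinear ∩ BA ⟂ DC]
2. A_y = -176/73  [D, C, A are collinear ∩ BA ⟂ DC]
   → A = (-226/73, -176/73)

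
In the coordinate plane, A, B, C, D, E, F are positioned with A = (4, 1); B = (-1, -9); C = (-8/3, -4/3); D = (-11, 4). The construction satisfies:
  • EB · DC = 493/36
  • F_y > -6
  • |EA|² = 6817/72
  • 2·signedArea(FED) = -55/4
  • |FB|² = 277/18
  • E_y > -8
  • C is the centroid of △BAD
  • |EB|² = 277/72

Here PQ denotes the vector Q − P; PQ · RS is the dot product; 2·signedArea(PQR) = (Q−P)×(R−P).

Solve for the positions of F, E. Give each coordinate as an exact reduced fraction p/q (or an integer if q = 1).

E = (-17/12, -85/12)
F = (-11/6, -31/6)

1. E_x = -17/12  [line -25/3·x + 16/3·y + 935/36 = 0 ∩ |EB|² = 277/72]
2. E_y = -85/12  [line -25/3·x + 16/3·y + 935/36 = 0 ∩ |EB|² = 277/72]
   → E = (-17/12, -85/12)
3. F_x = -11/6  [line -133/12·x + -115/12·y + -419/6 = 0 ∩ |FB|² = 277/18]
4. F_y = -31/6  [line -133/12·x + -115/12·y + -419/6 = 0 ∩ |FB|² = 277/18]
   → F = (-11/6, -31/6)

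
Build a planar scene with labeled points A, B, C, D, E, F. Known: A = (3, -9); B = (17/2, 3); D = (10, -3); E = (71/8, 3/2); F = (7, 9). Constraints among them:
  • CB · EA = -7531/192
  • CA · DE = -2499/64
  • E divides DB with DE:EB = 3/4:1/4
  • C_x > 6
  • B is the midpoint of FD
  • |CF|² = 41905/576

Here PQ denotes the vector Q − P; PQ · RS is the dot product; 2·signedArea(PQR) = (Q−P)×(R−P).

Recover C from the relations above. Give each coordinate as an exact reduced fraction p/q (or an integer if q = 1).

1. C_x = 151/24  [CB · EA = -7531/192 ∩ CA · DE = -2499/64]
2. C_y = 1/2  [CB · EA = -7531/192 ∩ CA · DE = -2499/64]
   → C = (151/24, 1/2)

C = (151/24, 1/2)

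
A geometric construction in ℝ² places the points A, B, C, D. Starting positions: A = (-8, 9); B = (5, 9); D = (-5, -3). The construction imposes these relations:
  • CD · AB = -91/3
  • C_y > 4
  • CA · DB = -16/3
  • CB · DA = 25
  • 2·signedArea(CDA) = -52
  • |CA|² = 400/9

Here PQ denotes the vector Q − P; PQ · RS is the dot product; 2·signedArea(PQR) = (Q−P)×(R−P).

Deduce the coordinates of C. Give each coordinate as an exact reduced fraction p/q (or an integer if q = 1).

C = (-8/3, 5)

1. C_x = -8/3  [CA · DB = -16/3 ∩ CB · DA = 25]
2. C_y = 5  [CA · DB = -16/3 ∩ CB · DA = 25]
   → C = (-8/3, 5)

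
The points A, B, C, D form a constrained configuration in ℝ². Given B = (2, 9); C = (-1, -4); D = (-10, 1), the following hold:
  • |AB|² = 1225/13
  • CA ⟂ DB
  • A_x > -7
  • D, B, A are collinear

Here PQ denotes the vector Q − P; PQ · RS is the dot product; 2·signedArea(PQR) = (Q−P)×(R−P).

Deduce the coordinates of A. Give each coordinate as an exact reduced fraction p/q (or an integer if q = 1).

1. A_x = -79/13  [D, B, A are collinear ∩ CA ⟂ DB]
2. A_y = 47/13  [D, B, A are collinear ∩ CA ⟂ DB]
   → A = (-79/13, 47/13)

A = (-79/13, 47/13)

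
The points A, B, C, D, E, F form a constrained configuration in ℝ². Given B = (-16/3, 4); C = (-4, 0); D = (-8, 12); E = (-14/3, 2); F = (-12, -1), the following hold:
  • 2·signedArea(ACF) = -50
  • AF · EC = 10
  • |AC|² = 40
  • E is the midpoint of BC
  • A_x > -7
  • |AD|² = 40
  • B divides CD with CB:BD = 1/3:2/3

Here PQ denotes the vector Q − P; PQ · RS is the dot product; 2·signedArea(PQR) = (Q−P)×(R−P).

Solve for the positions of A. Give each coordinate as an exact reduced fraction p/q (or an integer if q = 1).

1. A_x = -6  [2·signedArea(ACF) = -50 ∩ AF · EC = 10]
2. A_y = 6  [2·signedArea(ACF) = -50 ∩ AF · EC = 10]
   → A = (-6, 6)

A = (-6, 6)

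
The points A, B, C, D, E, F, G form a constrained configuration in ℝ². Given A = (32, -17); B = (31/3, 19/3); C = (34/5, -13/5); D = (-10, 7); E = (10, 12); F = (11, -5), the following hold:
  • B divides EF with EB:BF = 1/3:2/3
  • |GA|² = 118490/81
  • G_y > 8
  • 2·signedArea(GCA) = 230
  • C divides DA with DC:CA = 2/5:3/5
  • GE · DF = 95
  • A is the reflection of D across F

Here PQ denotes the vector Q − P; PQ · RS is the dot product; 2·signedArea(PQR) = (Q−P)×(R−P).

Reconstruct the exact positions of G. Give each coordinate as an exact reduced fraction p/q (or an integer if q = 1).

G = (31/9, 76/9)

1. G_x = 31/9  [2·signedArea(GCA) = 230 ∩ GE · DF = 95]
2. G_y = 76/9  [2·signedArea(GCA) = 230 ∩ GE · DF = 95]
   → G = (31/9, 76/9)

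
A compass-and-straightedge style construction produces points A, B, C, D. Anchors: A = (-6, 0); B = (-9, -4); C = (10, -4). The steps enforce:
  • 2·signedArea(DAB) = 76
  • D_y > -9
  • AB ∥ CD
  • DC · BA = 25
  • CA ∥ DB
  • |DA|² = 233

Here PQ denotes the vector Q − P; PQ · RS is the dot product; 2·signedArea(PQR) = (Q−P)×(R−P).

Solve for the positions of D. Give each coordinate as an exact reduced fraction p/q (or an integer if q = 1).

D = (7, -8)

1. D_x = 7  [CA ∥ DB ∩ AB ∥ CD]
2. D_y = -8  [CA ∥ DB ∩ AB ∥ CD]
   → D = (7, -8)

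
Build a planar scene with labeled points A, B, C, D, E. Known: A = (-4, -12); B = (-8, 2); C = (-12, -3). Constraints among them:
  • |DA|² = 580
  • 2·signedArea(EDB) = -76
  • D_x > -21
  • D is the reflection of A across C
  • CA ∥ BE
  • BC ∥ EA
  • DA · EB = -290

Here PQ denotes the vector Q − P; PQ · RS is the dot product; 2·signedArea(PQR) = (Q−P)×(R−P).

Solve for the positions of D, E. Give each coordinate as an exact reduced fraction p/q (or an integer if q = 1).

1. D_x = -20  [D is the reflection of A across C]
2. D_y = 6  [D is the reflection of A across C]
   → D = (-20, 6)
3. E_x = 0  [BC ∥ EA ∩ CA ∥ BE]
4. E_y = -7  [BC ∥ EA ∩ CA ∥ BE]
   → E = (0, -7)

D = (-20, 6)
E = (0, -7)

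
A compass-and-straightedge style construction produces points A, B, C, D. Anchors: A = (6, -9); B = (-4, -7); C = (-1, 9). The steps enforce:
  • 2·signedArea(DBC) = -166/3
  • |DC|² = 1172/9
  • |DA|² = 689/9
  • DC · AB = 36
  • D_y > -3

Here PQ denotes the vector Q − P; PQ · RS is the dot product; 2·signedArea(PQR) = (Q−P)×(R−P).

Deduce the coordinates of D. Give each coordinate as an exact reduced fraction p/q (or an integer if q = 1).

1. D_x = 1/3  [DC · AB = 36 ∩ 2·signedArea(DBC) = -166/3]
2. D_y = -7/3  [DC · AB = 36 ∩ 2·signedArea(DBC) = -166/3]
   → D = (1/3, -7/3)

D = (1/3, -7/3)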